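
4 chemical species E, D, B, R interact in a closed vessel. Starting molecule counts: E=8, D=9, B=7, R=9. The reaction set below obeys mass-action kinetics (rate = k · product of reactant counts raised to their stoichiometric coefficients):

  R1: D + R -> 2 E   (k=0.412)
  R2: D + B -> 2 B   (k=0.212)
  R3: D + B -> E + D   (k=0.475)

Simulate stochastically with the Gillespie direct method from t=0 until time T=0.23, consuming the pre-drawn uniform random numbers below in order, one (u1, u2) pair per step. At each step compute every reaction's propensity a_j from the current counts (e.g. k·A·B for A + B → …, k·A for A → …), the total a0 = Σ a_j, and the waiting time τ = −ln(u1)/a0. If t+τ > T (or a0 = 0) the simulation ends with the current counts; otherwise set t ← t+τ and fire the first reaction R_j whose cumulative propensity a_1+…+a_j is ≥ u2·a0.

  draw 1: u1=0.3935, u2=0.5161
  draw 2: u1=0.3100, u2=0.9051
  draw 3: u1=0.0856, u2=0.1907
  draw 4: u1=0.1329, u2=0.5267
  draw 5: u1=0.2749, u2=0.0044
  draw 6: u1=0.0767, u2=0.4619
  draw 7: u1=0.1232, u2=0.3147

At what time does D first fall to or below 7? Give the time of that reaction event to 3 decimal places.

Threshold first reached at t = 0.064

t=0.000: E=8 D=9 B=7 R=9
Draw 1: a1=33.372, a2=13.356, a3=29.925, a0=76.653; τ=−ln(0.3935)/76.653=0.012 → t=0.012; u2·a0=0.5161·76.653=39.561; a1=33.372 < 39.561 ≤ a1+a2=46.728 → R2 fires; E=8 D=8 B=8 R=9
Draw 2: a1=29.664, a2=13.568, a3=30.400, a0=73.632; τ=−ln(0.3100)/73.632=0.016 → t=0.028; u2·a0=0.9051·73.632=66.644; a1+a2=43.232 < 66.644 ≤ a1+…+a3=73.632 → R3 fires; E=9 D=8 B=7 R=9
Draw 3: a1=29.664, a2=11.872, a3=26.600, a0=68.136; τ=−ln(0.0856)/68.136=0.036 → t=0.064; u2·a0=0.1907·68.136=12.994 ≤ a1=29.664 → R1 fires; E=11 D=7 B=7 R=8
Draw 4: a1=23.072, a2=10.388, a3=23.275, a0=56.735; τ=−ln(0.1329)/56.735=0.036 → t=0.100; u2·a0=0.5267·56.735=29.882; a1=23.072 < 29.882 ≤ a1+a2=33.460 → R2 fires; E=11 D=6 B=8 R=8
Draw 5: a1=19.776, a2=10.176, a3=22.800, a0=52.752; τ=−ln(0.2749)/52.752=0.024 → t=0.124; u2·a0=0.0044·52.752=0.232 ≤ a1=19.776 → R1 fires; E=13 D=5 B=8 R=7
Draw 6: a1=14.420, a2=8.480, a3=19.000, a0=41.900; τ=−ln(0.0767)/41.900=0.061 → t=0.185; u2·a0=0.4619·41.900=19.354; a1=14.420 < 19.354 ≤ a1+a2=22.900 → R2 fires; E=13 D=4 B=9 R=7
Draw 7: a1=11.536, a2=7.632, a3=17.100, a0=36.268; τ=−ln(0.1232)/36.268=0.058 → t=0.243 > T=0.23: stop.
D first becomes ≤ 7 when it reaches 7 at the event at t=0.064.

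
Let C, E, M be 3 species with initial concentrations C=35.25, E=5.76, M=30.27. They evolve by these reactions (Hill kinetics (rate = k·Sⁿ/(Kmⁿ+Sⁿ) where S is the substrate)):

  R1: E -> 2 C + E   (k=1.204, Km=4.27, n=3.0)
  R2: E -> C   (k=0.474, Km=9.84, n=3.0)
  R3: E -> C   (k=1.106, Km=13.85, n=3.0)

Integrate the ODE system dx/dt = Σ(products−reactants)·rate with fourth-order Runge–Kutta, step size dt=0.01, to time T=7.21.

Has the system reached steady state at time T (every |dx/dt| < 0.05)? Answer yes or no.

Steady state at T: no

RK4 with dt=0.01: 721 steps to T=7.21. Trajectory (selected grid times):
t=0.00: C=35.25 E=5.76 M=30.27
t=0.80: C=36.73 E=5.64 M=30.27
t=1.60: C=38.17 E=5.53 M=30.27
t=2.40: C=39.58 E=5.42 M=30.27
t=3.20: C=40.97 E=5.32 M=30.27
t=4.01: C=42.34 E=5.22 M=30.27
t=4.81: C=43.66 E=5.13 M=30.27
t=5.61: C=44.96 E=5.04 M=30.27
t=6.41: C=46.23 E=4.96 M=30.27
t=7.21: C=47.47 E=4.88 M=30.27
Rates at T: R1=0.7206, R2=0.0515, R3=0.0463
dx/dt at T (Σ net stoichiometry × rate): C=+1.5389, E=-0.0977, M=+0.0000
Largest |dx/dt| is |+1.5389| (C) ≥ 0.05 → not steady.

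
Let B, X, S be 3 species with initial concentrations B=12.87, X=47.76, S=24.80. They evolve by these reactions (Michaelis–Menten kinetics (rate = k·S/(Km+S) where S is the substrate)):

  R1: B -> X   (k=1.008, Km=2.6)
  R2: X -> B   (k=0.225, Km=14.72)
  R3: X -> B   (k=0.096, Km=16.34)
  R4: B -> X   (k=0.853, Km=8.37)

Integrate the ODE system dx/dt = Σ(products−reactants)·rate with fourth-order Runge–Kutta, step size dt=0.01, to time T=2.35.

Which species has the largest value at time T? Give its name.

Dominant species at T: X

RK4 with dt=0.01: 235 steps to T=2.35. Trajectory (selected grid times):
t=0.00: B=12.87 X=47.76 S=24.80
t=0.26: B=12.58 X=48.05 S=24.80
t=0.52: B=12.30 X=48.33 S=24.80
t=0.78: B=12.01 X=48.62 S=24.80
t=1.04: B=11.73 X=48.90 S=24.80
t=1.31: B=11.44 X=49.19 S=24.80
t=1.57: B=11.16 X=49.47 S=24.80
t=1.83: B=10.89 X=49.74 S=24.80
t=2.09: B=10.62 X=50.01 S=24.80
t=2.35: B=10.35 X=50.28 S=24.80
At T=2.35: B=10.35 X=50.28 S=24.80; the largest is X.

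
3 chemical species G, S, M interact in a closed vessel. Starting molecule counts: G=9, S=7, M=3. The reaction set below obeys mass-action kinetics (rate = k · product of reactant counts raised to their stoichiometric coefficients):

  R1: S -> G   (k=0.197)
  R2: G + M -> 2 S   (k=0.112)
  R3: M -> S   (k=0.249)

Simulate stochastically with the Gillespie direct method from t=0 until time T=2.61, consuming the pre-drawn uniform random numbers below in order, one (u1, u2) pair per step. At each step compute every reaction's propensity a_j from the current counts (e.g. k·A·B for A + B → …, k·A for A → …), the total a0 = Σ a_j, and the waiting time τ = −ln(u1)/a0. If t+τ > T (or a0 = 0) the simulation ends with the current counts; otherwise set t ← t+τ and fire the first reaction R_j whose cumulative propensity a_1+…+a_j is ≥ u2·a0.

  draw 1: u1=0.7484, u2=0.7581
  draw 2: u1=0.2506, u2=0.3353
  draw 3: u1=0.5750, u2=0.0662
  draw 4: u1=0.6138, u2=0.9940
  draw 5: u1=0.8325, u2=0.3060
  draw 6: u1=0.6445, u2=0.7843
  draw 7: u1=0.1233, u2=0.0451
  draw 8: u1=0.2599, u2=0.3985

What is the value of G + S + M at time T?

Value at T = 19

Check how each reaction changes W = G + S + M (weight of products minus weight of reactants):
R1: S -> G: (1·1) − (1·1) = 1 − 1 = 0
R2: G + M -> 2 S: (1·2) − (1·1 + 1·1) = 2 − 2 = 0
R3: M -> S: (1·1) − (1·1) = 1 − 1 = 0
Every reaction leaves W unchanged, so W is conserved and no simulation is needed: W(T) = W(0) = 9 + 7 + 3 = 19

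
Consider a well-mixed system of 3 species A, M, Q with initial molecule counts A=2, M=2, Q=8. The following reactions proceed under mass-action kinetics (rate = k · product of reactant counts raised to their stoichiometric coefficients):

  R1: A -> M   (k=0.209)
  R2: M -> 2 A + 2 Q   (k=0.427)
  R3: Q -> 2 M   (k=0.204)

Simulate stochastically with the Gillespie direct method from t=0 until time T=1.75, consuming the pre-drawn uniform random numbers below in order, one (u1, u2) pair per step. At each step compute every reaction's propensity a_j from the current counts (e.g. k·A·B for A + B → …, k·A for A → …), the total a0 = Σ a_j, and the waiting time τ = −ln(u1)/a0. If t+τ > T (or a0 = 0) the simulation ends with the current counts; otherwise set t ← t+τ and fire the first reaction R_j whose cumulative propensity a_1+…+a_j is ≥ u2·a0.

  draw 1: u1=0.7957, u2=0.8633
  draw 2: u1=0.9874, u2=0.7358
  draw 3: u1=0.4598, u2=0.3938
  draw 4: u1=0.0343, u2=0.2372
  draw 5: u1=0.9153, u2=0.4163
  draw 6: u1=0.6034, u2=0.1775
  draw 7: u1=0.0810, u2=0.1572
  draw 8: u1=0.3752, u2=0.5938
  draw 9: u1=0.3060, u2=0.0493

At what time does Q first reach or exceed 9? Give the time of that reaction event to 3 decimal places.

t=0.000: A=2 M=2 Q=8
Draw 1: a1=0.418, a2=0.854, a3=1.632, a0=2.904; τ=−ln(0.7957)/2.904=0.079 → t=0.079; u2·a0=0.8633·2.904=2.507; a1+a2=1.272 < 2.507 ≤ a1+…+a3=2.904 → R3 fires; A=2 M=4 Q=7
Draw 2: a1=0.418, a2=1.708, a3=1.428, a0=3.554; τ=−ln(0.9874)/3.554=0.004 → t=0.082; u2·a0=0.7358·3.554=2.615; a1+a2=2.126 < 2.615 ≤ a1+…+a3=3.554 → R3 fires; A=2 M=6 Q=6
Draw 3: a1=0.418, a2=2.562, a3=1.224, a0=4.204; τ=−ln(0.4598)/4.204=0.185 → t=0.267; u2·a0=0.3938·4.204=1.656; a1=0.418 < 1.656 ≤ a1+a2=2.980 → R2 fires; A=4 M=5 Q=8
Draw 4: a1=0.836, a2=2.135, a3=1.632, a0=4.603; τ=−ln(0.0343)/4.603=0.733 → t=1.000; u2·a0=0.2372·4.603=1.092; a1=0.836 < 1.092 ≤ a1+a2=2.971 → R2 fires; A=6 M=4 Q=10
Draw 5: a1=1.254, a2=1.708, a3=2.040, a0=5.002; τ=−ln(0.9153)/5.002=0.018 → t=1.017; u2·a0=0.4163·5.002=2.082; a1=1.254 < 2.082 ≤ a1+a2=2.962 → R2 fires; A=8 M=3 Q=12
Draw 6: a1=1.672, a2=1.281, a3=2.448, a0=5.401; τ=−ln(0.6034)/5.401=0.094 → t=1.111; u2·a0=0.1775·5.401=0.959 ≤ a1=1.672 → R1 fires; A=7 M=4 Q=12
Draw 7: a1=1.463, a2=1.708, a3=2.448, a0=5.619; τ=−ln(0.0810)/5.619=0.447 → t=1.558; u2·a0=0.1572·5.619=0.883 ≤ a1=1.463 → R1 fires; A=6 M=5 Q=12
Draw 8: a1=1.254, a2=2.135, a3=2.448, a0=5.837; τ=−ln(0.3752)/5.837=0.168 → t=1.726; u2·a0=0.5938·5.837=3.466; a1+a2=3.389 < 3.466 ≤ a1+…+a3=5.837 → R3 fires; A=6 M=7 Q=11
Draw 9: a1=1.254, a2=2.989, a3=2.244, a0=6.487; τ=−ln(0.3060)/6.487=0.183 → t=1.909 > T=1.75: stop.
Q first becomes ≥ 9 when it reaches 10 at the event at t=1.000.

Threshold first reached at t = 1.000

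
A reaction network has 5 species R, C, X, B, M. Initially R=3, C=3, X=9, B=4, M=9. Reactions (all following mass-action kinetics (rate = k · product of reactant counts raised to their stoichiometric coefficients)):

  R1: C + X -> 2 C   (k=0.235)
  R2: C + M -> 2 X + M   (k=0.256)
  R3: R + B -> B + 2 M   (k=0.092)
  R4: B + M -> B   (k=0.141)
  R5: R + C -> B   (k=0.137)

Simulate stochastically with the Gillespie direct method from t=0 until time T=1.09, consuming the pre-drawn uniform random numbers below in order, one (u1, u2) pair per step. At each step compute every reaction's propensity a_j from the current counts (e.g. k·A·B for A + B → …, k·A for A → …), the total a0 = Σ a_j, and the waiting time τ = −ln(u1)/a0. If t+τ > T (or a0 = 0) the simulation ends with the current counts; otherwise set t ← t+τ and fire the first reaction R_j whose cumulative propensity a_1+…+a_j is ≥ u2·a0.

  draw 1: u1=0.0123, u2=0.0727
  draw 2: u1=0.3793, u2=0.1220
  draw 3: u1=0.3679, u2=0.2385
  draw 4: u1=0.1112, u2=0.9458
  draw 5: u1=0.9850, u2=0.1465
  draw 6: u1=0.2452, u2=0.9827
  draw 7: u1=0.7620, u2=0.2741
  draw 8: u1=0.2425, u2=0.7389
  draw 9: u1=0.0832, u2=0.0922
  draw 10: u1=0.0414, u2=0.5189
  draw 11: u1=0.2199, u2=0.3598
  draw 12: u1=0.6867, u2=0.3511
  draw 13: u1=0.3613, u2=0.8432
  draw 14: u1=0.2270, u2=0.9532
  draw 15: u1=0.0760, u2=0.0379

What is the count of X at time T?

X at T = 12

t=0.000: R=3 C=3 X=9 B=4 M=9
Draw 1: a1=6.345, a2=6.912, a3=1.104, a4=5.076, a5=1.233, a0=20.670; τ=−ln(0.0123)/20.670=0.213 → t=0.213; u2·a0=0.0727·20.670=1.503 ≤ a1=6.345 → R1 fires; R=3 C=4 X=8 B=4 M=9
Draw 2: a1=7.520, a2=9.216, a3=1.104, a4=5.076, a5=1.644, a0=24.560; τ=−ln(0.3793)/24.560=0.039 → t=0.252; u2·a0=0.1220·24.560=2.996 ≤ a1=7.520 → R1 fires; R=3 C=5 X=7 B=4 M=9
Draw 3: a1=8.225, a2=11.520, a3=1.104, a4=5.076, a5=2.055, a0=27.980; τ=−ln(0.3679)/27.980=0.036 → t=0.288; u2·a0=0.2385·27.980=6.673 ≤ a1=8.225 → R1 fires; R=3 C=6 X=6 B=4 M=9
Draw 4: a1=8.460, a2=13.824, a3=1.104, a4=5.076, a5=2.466, a0=30.930; τ=−ln(0.1112)/30.930=0.071 → t=0.359; u2·a0=0.9458·30.930=29.254; a1+…+a4=28.464 < 29.254 ≤ a1+…+a5=30.930 → R5 fires; R=2 C=5 X=6 B=5 M=9
Draw 5: a1=7.050, a2=11.520, a3=0.920, a4=6.345, a5=1.370, a0=27.205; τ=−ln(0.9850)/27.205=0.001 → t=0.360; u2·a0=0.1465·27.205=3.986 ≤ a1=7.050 → R1 fires; R=2 C=6 X=5 B=5 M=9
Draw 6: a1=7.050, a2=13.824, a3=0.920, a4=6.345, a5=1.644, a0=29.783; τ=−ln(0.2452)/29.783=0.047 → t=0.407; u2·a0=0.9827·29.783=29.268; a1+…+a4=28.139 < 29.268 ≤ a1+…+a5=29.783 → R5 fires; R=1 C=5 X=5 B=6 M=9
Draw 7: a1=5.875, a2=11.520, a3=0.552, a4=7.614, a5=0.685, a0=26.246; τ=−ln(0.7620)/26.246=0.010 → t=0.417; u2·a0=0.2741·26.246=7.194; a1=5.875 < 7.194 ≤ a1+a2=17.395 → R2 fires; R=1 C=4 X=7 B=6 M=9
Draw 8: a1=6.580, a2=9.216, a3=0.552, a4=7.614, a5=0.548, a0=24.510; τ=−ln(0.2425)/24.510=0.058 → t=0.475; u2·a0=0.7389·24.510=18.110; a1+…+a3=16.348 < 18.110 ≤ a1+…+a4=23.962 → R4 fires; R=1 C=4 X=7 B=6 M=8
Draw 9: a1=6.580, a2=8.192, a3=0.552, a4=6.768, a5=0.548, a0=22.640; τ=−ln(0.0832)/22.640=0.110 → t=0.585; u2·a0=0.0922·22.640=2.087 ≤ a1=6.580 → R1 fires; R=1 C=5 X=6 B=6 M=8
Draw 10: a1=7.050, a2=10.240, a3=0.552, a4=6.768, a5=0.685, a0=25.295; τ=−ln(0.0414)/25.295=0.126 → t=0.711; u2·a0=0.5189·25.295=13.126; a1=7.050 < 13.126 ≤ a1+a2=17.290 → R2 fires; R=1 C=4 X=8 B=6 M=8
Draw 11: a1=7.520, a2=8.192, a3=0.552, a4=6.768, a5=0.548, a0=23.580; τ=−ln(0.2199)/23.580=0.064 → t=0.775; u2·a0=0.3598·23.580=8.484; a1=7.520 < 8.484 ≤ a1+a2=15.712 → R2 fires; R=1 C=3 X=10 B=6 M=8
Draw 12: a1=7.050, a2=6.144, a3=0.552, a4=6.768, a5=0.411, a0=20.925; τ=−ln(0.6867)/20.925=0.018 → t=0.793; u2·a0=0.3511·20.925=7.347; a1=7.050 < 7.347 ≤ a1+a2=13.194 → R2 fires; R=1 C=2 X=12 B=6 M=8
Draw 13: a1=5.640, a2=4.096, a3=0.552, a4=6.768, a5=0.274, a0=17.330; τ=−ln(0.3613)/17.330=0.059 → t=0.852; u2·a0=0.8432·17.330=14.613; a1+…+a3=10.288 < 14.613 ≤ a1+…+a4=17.056 → R4 fires; R=1 C=2 X=12 B=6 M=7
Draw 14: a1=5.640, a2=3.584, a3=0.552, a4=5.922, a5=0.274, a0=15.972; τ=−ln(0.2270)/15.972=0.093 → t=0.944; u2·a0=0.9532·15.972=15.225; a1+…+a3=9.776 < 15.225 ≤ a1+…+a4=15.698 → R4 fires; R=1 C=2 X=12 B=6 M=6
Draw 15: a1=5.640, a2=3.072, a3=0.552, a4=5.076, a5=0.274, a0=14.614; τ=−ln(0.0760)/14.614=0.176 → t=1.121 > T=1.09: stop.
Read off X at T=1.09: 12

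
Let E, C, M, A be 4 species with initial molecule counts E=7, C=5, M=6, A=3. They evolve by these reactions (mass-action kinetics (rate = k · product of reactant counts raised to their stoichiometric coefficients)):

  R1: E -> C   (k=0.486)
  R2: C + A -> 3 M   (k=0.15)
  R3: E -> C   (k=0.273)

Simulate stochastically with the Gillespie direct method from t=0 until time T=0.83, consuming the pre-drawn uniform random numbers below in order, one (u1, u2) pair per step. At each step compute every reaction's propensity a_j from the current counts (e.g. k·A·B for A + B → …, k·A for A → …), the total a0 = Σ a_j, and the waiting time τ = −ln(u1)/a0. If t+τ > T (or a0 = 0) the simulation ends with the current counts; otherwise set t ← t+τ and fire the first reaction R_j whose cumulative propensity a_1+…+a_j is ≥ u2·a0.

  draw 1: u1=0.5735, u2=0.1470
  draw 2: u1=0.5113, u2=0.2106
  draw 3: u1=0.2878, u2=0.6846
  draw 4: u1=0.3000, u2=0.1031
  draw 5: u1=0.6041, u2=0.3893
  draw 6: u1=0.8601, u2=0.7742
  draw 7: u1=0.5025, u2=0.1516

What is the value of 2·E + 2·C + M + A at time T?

Value at T = 33

Check how each reaction changes W = 2·E + 2·C + M + A (weight of products minus weight of reactants):
R1: E -> C: (2·1) − (2·1) = 2 − 2 = 0
R2: C + A -> 3 M: (1·3) − (2·1 + 1·1) = 3 − 3 = 0
R3: E -> C: (2·1) − (2·1) = 2 − 2 = 0
Every reaction leaves W unchanged, so W is conserved and no simulation is needed: W(T) = W(0) = 2·7 + 2·5 + 6 + 3 = 33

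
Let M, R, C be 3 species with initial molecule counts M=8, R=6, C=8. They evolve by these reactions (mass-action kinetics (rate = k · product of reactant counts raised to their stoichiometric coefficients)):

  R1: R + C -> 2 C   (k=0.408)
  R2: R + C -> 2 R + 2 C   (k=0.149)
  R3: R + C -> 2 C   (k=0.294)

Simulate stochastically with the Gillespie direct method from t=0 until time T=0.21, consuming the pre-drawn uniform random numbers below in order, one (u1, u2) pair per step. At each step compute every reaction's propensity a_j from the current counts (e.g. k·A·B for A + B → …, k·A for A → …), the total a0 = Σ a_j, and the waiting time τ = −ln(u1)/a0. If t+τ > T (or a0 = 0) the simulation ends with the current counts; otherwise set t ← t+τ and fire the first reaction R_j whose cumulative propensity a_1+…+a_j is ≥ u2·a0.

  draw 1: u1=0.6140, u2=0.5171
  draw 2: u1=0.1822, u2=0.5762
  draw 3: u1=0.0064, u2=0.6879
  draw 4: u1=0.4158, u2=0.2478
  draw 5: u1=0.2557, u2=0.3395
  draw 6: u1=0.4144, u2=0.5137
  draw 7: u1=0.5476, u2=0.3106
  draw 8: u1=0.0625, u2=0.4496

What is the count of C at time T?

C at T = 15

t=0.000: M=8 R=6 C=8
Draw 1: a1=19.584, a2=7.152, a3=14.112, a0=40.848; τ=−ln(0.6140)/40.848=0.012 → t=0.012; u2·a0=0.5171·40.848=21.123; a1=19.584 < 21.123 ≤ a1+a2=26.736 → R2 fires; M=8 R=7 C=9
Draw 2: a1=25.704, a2=9.387, a3=18.522, a0=53.613; τ=−ln(0.1822)/53.613=0.032 → t=0.044; u2·a0=0.5762·53.613=30.892; a1=25.704 < 30.892 ≤ a1+a2=35.091 → R2 fires; M=8 R=8 C=10
Draw 3: a1=32.640, a2=11.920, a3=23.520, a0=68.080; τ=−ln(0.0064)/68.080=0.074 → t=0.118; u2·a0=0.6879·68.080=46.832; a1+a2=44.560 < 46.832 ≤ a1+…+a3=68.080 → R3 fires; M=8 R=7 C=11
Draw 4: a1=31.416, a2=11.473, a3=22.638, a0=65.527; τ=−ln(0.4158)/65.527=0.013 → t=0.131; u2·a0=0.2478·65.527=16.238 ≤ a1=31.416 → R1 fires; M=8 R=6 C=12
Draw 5: a1=29.376, a2=10.728, a3=21.168, a0=61.272; τ=−ln(0.2557)/61.272=0.022 → t=0.154; u2·a0=0.3395·61.272=20.802 ≤ a1=29.376 → R1 fires; M=8 R=5 C=13
Draw 6: a1=26.520, a2=9.685, a3=19.110, a0=55.315; τ=−ln(0.4144)/55.315=0.016 → t=0.169; u2·a0=0.5137·55.315=28.415; a1=26.520 < 28.415 ≤ a1+a2=36.205 → R2 fires; M=8 R=6 C=14
Draw 7: a1=34.272, a2=12.516, a3=24.696, a0=71.484; τ=−ln(0.5476)/71.484=0.008 → t=0.178; u2·a0=0.3106·71.484=22.203 ≤ a1=34.272 → R1 fires; M=8 R=5 C=15
Draw 8: a1=30.600, a2=11.175, a3=22.050, a0=63.825; τ=−ln(0.0625)/63.825=0.043 → t=0.221 > T=0.21: stop.
Read off C at T=0.21: 15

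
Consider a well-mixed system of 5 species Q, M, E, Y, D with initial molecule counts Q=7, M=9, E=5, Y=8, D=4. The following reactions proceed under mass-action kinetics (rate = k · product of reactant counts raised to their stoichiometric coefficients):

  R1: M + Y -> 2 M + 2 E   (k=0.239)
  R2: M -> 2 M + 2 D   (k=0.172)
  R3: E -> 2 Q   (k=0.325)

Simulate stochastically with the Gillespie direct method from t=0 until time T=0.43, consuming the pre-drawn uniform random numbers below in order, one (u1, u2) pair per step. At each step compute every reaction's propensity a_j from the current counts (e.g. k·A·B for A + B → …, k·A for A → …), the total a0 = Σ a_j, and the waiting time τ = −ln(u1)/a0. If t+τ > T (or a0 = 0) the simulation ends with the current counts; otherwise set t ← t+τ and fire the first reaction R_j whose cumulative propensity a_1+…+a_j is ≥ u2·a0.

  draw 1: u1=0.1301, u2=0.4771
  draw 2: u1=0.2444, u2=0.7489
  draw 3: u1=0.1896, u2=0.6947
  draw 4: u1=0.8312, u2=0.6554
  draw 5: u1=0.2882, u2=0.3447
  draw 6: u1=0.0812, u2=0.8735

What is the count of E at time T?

t=0.000: Q=7 M=9 E=5 Y=8 D=4
Draw 1: a1=17.208, a2=1.548, a3=1.625, a0=20.381; τ=−ln(0.1301)/20.381=0.100 → t=0.100; u2·a0=0.4771·20.381=9.724 ≤ a1=17.208 → R1 fires; Q=7 M=10 E=7 Y=7 D=4
Draw 2: a1=16.730, a2=1.720, a3=2.275, a0=20.725; τ=−ln(0.2444)/20.725=0.068 → t=0.168; u2·a0=0.7489·20.725=15.521 ≤ a1=16.730 → R1 fires; Q=7 M=11 E=9 Y=6 D=4
Draw 3: a1=15.774, a2=1.892, a3=2.925, a0=20.591; τ=−ln(0.1896)/20.591=0.081 → t=0.249; u2·a0=0.6947·20.591=14.305 ≤ a1=15.774 → R1 fires; Q=7 M=12 E=11 Y=5 D=4
Draw 4: a1=14.340, a2=2.064, a3=3.575, a0=19.979; τ=−ln(0.8312)/19.979=0.009 → t=0.258; u2·a0=0.6554·19.979=13.094 ≤ a1=14.340 → R1 fires; Q=7 M=13 E=13 Y=4 D=4
Draw 5: a1=12.428, a2=2.236, a3=4.225, a0=18.889; τ=−ln(0.2882)/18.889=0.066 → t=0.324; u2·a0=0.3447·18.889=6.511 ≤ a1=12.428 → R1 fires; Q=7 M=14 E=15 Y=3 D=4
Draw 6: a1=10.038, a2=2.408, a3=4.875, a0=17.321; τ=−ln(0.0812)/17.321=0.145 → t=0.469 > T=0.43: stop.
Read off E at T=0.43: 15

E at T = 15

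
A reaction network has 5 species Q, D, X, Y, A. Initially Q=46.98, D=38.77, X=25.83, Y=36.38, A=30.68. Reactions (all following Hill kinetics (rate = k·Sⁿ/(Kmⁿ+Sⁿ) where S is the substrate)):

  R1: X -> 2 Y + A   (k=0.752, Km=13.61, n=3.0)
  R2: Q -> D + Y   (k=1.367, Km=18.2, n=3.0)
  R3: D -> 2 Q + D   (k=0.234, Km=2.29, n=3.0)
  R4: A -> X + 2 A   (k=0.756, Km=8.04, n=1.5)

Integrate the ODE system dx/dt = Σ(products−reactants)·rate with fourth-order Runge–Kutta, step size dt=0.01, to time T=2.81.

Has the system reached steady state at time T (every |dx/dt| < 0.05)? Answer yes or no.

RK4 with dt=0.01: 281 steps to T=2.81. Trajectory (selected grid times):
t=0.00: Q=46.98 D=38.77 X=25.83 Y=36.38 A=30.68
t=0.31: Q=46.72 D=39.17 X=25.83 Y=37.19 A=31.09
t=0.62: Q=46.47 D=39.57 X=25.84 Y=37.99 A=31.50
t=0.94: Q=46.21 D=39.98 X=25.84 Y=38.83 A=31.93
t=1.25: Q=45.95 D=40.38 X=25.85 Y=39.63 A=32.34
t=1.56: Q=45.70 D=40.78 X=25.85 Y=40.44 A=32.75
t=1.87: Q=45.45 D=41.18 X=25.86 Y=41.24 A=33.16
t=2.19: Q=45.18 D=41.59 X=25.86 Y=42.07 A=33.59
t=2.50: Q=44.93 D=41.99 X=25.87 Y=42.88 A=34.00
t=2.81: Q=44.68 D=42.38 X=25.88 Y=43.68 A=34.42
Rates at T: R1=0.6565, R2=1.2805, R3=0.2340, R4=0.6793
dx/dt at T (Σ net stoichiometry × rate): Q=-0.8125, D=+1.2805, X=+0.0228, Y=+2.5934, A=+1.3358
Largest |dx/dt| is |+2.5934| (Y) ≥ 0.05 → not steady.

Steady state at T: no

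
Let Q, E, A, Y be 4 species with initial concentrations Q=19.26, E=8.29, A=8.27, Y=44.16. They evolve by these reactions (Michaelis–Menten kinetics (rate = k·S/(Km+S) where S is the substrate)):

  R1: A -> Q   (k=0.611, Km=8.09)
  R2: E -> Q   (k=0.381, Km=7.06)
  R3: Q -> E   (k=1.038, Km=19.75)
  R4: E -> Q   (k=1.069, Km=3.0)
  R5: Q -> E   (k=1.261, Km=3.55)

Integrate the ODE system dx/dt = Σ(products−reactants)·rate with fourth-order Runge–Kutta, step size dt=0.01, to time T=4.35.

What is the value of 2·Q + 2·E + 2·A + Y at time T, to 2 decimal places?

Check how each reaction changes W = 2·Q + 2·E + 2·A + Y (weight of products minus weight of reactants):
R1: A -> Q: (2·1) − (2·1) = 2 − 2 = 0
R2: E -> Q: (2·1) − (2·1) = 2 − 2 = 0
R3: Q -> E: (2·1) − (2·1) = 2 − 2 = 0
R4: E -> Q: (2·1) − (2·1) = 2 − 2 = 0
R5: Q -> E: (2·1) − (2·1) = 2 − 2 = 0
Every reaction leaves W unchanged, so W is conserved and no simulation is needed: W(T) = W(0) = 2·19.26 + 2·8.29 + 2·8.27 + 44.16 = 115.80

Value at T = 115.80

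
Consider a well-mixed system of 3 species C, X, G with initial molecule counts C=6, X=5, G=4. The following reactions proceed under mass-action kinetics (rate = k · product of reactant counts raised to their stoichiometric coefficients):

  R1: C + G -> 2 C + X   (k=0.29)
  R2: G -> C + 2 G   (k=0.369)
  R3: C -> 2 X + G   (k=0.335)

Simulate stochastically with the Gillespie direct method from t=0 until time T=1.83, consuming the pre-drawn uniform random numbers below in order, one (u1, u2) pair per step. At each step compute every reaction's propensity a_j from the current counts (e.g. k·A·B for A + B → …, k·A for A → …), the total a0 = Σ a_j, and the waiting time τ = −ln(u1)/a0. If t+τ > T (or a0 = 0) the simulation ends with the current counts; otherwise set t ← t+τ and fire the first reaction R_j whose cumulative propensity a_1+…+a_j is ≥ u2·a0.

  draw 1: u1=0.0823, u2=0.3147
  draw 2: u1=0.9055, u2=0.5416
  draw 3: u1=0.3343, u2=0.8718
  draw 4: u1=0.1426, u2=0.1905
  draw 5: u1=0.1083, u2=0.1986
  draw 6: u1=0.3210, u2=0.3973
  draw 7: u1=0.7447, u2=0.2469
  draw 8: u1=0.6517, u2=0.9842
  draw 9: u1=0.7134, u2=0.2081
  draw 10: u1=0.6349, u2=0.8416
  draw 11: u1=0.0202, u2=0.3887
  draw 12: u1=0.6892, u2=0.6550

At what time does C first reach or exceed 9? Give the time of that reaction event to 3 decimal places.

t=0.000: C=6 X=5 G=4
Draw 1: a1=6.960, a2=1.476, a3=2.010, a0=10.446; τ=−ln(0.0823)/10.446=0.239 → t=0.239; u2·a0=0.3147·10.446=3.287 ≤ a1=6.960 → R1 fires; C=7 X=6 G=3
Draw 2: a1=6.090, a2=1.107, a3=2.345, a0=9.542; τ=−ln(0.9055)/9.542=0.010 → t=0.249; u2·a0=0.5416·9.542=5.168 ≤ a1=6.090 → R1 fires; C=8 X=7 G=2
Draw 3: a1=4.640, a2=0.738, a3=2.680, a0=8.058; τ=−ln(0.3343)/8.058=0.136 → t=0.385; u2·a0=0.8718·8.058=7.025; a1+a2=5.378 < 7.025 ≤ a1+…+a3=8.058 → R3 fires; C=7 X=9 G=3
Draw 4: a1=6.090, a2=1.107, a3=2.345, a0=9.542; τ=−ln(0.1426)/9.542=0.204 → t=0.590; u2·a0=0.1905·9.542=1.818 ≤ a1=6.090 → R1 fires; C=8 X=10 G=2
Draw 5: a1=4.640, a2=0.738, a3=2.680, a0=8.058; τ=−ln(0.1083)/8.058=0.276 → t=0.865; u2·a0=0.1986·8.058=1.600 ≤ a1=4.640 → R1 fires; C=9 X=11 G=1
Draw 6: a1=2.610, a2=0.369, a3=3.015, a0=5.994; τ=−ln(0.3210)/5.994=0.190 → t=1.055; u2·a0=0.3973·5.994=2.381 ≤ a1=2.610 → R1 fires; C=10 X=12 G=0
Draw 7: a1=0.000, a2=0.000, a3=3.350, a0=3.350; τ=−ln(0.7447)/3.350=0.088 → t=1.143; u2·a0=0.2469·3.350=0.827; a1+a2=0.000 < 0.827 ≤ a1+…+a3=3.350 → R3 fires; C=9 X=14 G=1
Draw 8: a1=2.610, a2=0.369, a3=3.015, a0=5.994; τ=−ln(0.6517)/5.994=0.071 → t=1.214; u2·a0=0.9842·5.994=5.899; a1+a2=2.979 < 5.899 ≤ a1+…+a3=5.994 → R3 fires; C=8 X=16 G=2
Draw 9: a1=4.640, a2=0.738, a3=2.680, a0=8.058; τ=−ln(0.7134)/8.058=0.042 → t=1.256; u2·a0=0.2081·8.058=1.677 ≤ a1=4.640 → R1 fires; C=9 X=17 G=1
Draw 10: a1=2.610, a2=0.369, a3=3.015, a0=5.994; τ=−ln(0.6349)/5.994=0.076 → t=1.332; u2·a0=0.8416·5.994=5.045; a1+a2=2.979 < 5.045 ≤ a1+…+a3=5.994 → R3 fires; C=8 X=19 G=2
Draw 11: a1=4.640, a2=0.738, a3=2.680, a0=8.058; τ=−ln(0.0202)/8.058=0.484 → t=1.816; u2·a0=0.3887·8.058=3.132 ≤ a1=4.640 → R1 fires; C=9 X=20 G=1
Draw 12: a1=2.610, a2=0.369, a3=3.015, a0=5.994; τ=−ln(0.6892)/5.994=0.062 → t=1.878 > T=1.83: stop.
C first becomes ≥ 9 when it reaches 9 at the event at t=0.865.

Threshold first reached at t = 0.865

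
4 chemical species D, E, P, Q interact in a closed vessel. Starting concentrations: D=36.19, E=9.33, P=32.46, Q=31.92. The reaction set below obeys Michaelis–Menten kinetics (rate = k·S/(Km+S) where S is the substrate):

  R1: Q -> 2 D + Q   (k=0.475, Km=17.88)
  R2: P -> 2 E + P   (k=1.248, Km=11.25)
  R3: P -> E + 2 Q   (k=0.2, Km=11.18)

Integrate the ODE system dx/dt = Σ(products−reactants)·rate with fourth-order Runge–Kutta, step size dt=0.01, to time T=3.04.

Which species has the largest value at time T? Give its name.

Dominant species at T: D

RK4 with dt=0.01: 304 steps to T=3.04. Trajectory (selected grid times):
t=0.00: D=36.19 E=9.33 P=32.46 Q=31.92
t=0.34: D=36.40 E=10.01 P=32.41 Q=32.02
t=0.68: D=36.60 E=10.69 P=32.36 Q=32.12
t=1.01: D=36.81 E=11.35 P=32.31 Q=32.22
t=1.35: D=37.01 E=12.03 P=32.26 Q=32.32
t=1.69: D=37.22 E=12.71 P=32.21 Q=32.42
t=2.03: D=37.43 E=13.39 P=32.16 Q=32.52
t=2.36: D=37.63 E=14.05 P=32.11 Q=32.62
t=2.70: D=37.84 E=14.73 P=32.06 Q=32.72
t=3.04: D=38.05 E=15.41 P=32.01 Q=32.82
At T=3.04: D=38.05 E=15.41 P=32.01 Q=32.82; the largest is D.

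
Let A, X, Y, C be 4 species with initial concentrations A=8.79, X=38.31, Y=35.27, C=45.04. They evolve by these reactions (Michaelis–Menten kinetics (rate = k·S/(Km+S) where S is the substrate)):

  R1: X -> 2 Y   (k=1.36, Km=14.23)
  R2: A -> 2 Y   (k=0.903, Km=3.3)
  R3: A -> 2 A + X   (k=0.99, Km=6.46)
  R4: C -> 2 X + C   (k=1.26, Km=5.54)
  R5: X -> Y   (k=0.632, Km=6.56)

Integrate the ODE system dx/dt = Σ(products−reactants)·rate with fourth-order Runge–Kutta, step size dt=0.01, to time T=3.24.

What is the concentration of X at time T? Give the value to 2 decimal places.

X at T = 42.40

RK4 with dt=0.01: 324 steps to T=3.24. Trajectory (selected grid times):
t=0.00: A=8.79 X=38.31 Y=35.27 C=45.04
t=0.36: A=8.76 X=38.77 Y=36.65 C=45.04
t=0.72: A=8.73 X=39.23 Y=38.04 C=45.04
t=1.08: A=8.70 X=39.69 Y=39.42 C=45.04
t=1.44: A=8.67 X=40.14 Y=40.81 C=45.04
t=1.80: A=8.63 X=40.60 Y=42.20 C=45.04
t=2.16: A=8.60 X=41.05 Y=43.59 C=45.04
t=2.52: A=8.57 X=41.50 Y=44.99 C=45.04
t=2.88: A=8.54 X=41.95 Y=46.38 C=45.04
t=3.24: A=8.51 X=42.40 Y=47.78 C=45.04
Read off X at T=3.24: 42.40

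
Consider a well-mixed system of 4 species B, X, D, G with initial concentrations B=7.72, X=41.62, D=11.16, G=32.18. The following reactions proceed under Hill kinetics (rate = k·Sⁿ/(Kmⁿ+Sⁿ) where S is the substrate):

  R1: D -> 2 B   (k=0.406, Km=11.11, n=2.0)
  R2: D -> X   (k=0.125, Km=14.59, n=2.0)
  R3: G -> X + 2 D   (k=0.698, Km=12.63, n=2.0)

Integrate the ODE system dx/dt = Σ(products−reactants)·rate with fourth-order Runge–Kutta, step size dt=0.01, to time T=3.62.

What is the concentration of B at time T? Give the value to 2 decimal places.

B at T = 9.40

RK4 with dt=0.01: 362 steps to T=3.62. Trajectory (selected grid times):
t=0.00: B=7.72 X=41.62 D=11.16 G=32.18
t=0.40: B=7.89 X=41.88 D=11.54 G=31.94
t=0.80: B=8.06 X=42.14 D=11.92 G=31.70
t=1.21: B=8.24 X=42.41 D=12.30 G=31.45
t=1.61: B=8.42 X=42.67 D=12.67 G=31.21
t=2.01: B=8.60 X=42.93 D=13.03 G=30.97
t=2.41: B=8.80 X=43.19 D=13.39 G=30.73
t=2.82: B=8.99 X=43.46 D=13.76 G=30.49
t=3.22: B=9.19 X=43.72 D=14.11 G=30.25
t=3.62: B=9.40 X=43.99 D=14.46 G=30.01
Read off B at T=3.62: 9.40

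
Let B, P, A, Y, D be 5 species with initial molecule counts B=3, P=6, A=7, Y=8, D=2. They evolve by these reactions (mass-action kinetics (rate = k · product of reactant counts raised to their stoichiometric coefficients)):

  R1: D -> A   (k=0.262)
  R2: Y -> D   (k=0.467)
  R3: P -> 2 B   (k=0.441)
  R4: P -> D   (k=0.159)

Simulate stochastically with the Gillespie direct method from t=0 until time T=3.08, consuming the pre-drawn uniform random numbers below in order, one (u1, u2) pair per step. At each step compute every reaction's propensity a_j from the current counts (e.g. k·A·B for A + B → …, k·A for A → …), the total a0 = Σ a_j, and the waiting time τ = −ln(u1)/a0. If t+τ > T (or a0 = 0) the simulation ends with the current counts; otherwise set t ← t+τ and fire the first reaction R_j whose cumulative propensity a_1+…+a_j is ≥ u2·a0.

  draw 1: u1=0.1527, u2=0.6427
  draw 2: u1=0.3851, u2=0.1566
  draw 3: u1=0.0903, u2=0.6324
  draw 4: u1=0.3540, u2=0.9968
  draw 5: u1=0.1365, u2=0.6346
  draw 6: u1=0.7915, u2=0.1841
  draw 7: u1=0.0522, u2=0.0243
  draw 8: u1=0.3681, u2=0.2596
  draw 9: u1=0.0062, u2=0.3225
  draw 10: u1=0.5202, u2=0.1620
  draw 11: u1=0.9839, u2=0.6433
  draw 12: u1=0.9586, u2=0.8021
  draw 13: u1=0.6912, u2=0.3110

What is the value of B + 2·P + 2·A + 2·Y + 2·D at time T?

Value at T = 49

Check how each reaction changes W = B + 2·P + 2·A + 2·Y + 2·D (weight of products minus weight of reactants):
R1: D -> A: (2·1) − (2·1) = 2 − 2 = 0
R2: Y -> D: (2·1) − (2·1) = 2 − 2 = 0
R3: P -> 2 B: (1·2) − (2·1) = 2 − 2 = 0
R4: P -> D: (2·1) − (2·1) = 2 − 2 = 0
Every reaction leaves W unchanged, so W is conserved and no simulation is needed: W(T) = W(0) = 3 + 2·6 + 2·7 + 2·8 + 2·2 = 49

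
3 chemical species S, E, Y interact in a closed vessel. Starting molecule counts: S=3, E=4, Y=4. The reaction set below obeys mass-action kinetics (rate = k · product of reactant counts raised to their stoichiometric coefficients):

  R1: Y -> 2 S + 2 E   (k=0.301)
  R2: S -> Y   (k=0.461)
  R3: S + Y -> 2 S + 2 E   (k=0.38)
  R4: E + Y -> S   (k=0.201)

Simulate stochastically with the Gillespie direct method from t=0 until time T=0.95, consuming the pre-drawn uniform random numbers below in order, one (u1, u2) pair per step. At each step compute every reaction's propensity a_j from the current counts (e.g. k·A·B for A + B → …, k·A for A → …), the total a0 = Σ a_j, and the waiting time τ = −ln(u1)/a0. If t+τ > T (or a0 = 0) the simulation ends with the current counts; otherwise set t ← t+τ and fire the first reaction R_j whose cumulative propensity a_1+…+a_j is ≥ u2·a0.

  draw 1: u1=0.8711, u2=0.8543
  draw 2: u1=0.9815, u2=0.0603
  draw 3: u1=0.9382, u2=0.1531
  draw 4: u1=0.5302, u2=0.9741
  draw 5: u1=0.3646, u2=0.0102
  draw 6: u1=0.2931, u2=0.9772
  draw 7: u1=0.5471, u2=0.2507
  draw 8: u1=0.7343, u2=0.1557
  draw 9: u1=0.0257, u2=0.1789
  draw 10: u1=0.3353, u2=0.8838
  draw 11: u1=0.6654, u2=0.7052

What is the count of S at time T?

t=0.000: S=3 E=4 Y=4
Draw 1: a1=1.204, a2=1.383, a3=4.560, a4=3.216, a0=10.363; τ=−ln(0.8711)/10.363=0.013 → t=0.013; u2·a0=0.8543·10.363=8.853; a1+…+a3=7.147 < 8.853 ≤ a1+…+a4=10.363 → R4 fires; S=4 E=3 Y=3
Draw 2: a1=0.903, a2=1.844, a3=4.560, a4=1.809, a0=9.116; τ=−ln(0.9815)/9.116=0.002 → t=0.015; u2·a0=0.0603·9.116=0.550 ≤ a1=0.903 → R1 fires; S=6 E=5 Y=2
Draw 3: a1=0.602, a2=2.766, a3=4.560, a4=2.010, a0=9.938; τ=−ln(0.9382)/9.938=0.006 → t=0.022; u2·a0=0.1531·9.938=1.522; a1=0.602 < 1.522 ≤ a1+a2=3.368 → R2 fires; S=5 E=5 Y=3
Draw 4: a1=0.903, a2=2.305, a3=5.700, a4=3.015, a0=11.923; τ=−ln(0.5302)/11.923=0.053 → t=0.075; u2·a0=0.9741·11.923=11.614; a1+…+a3=8.908 < 11.614 ≤ a1+…+a4=11.923 → R4 fires; S=6 E=4 Y=2
Draw 5: a1=0.602, a2=2.766, a3=4.560, a4=1.608, a0=9.536; τ=−ln(0.3646)/9.536=0.106 → t=0.181; u2·a0=0.0102·9.536=0.097 ≤ a1=0.602 → R1 fires; S=8 E=6 Y=1
Draw 6: a1=0.301, a2=3.688, a3=3.040, a4=1.206, a0=8.235; τ=−ln(0.2931)/8.235=0.149 → t=0.330; u2·a0=0.9772·8.235=8.047; a1+…+a3=7.029 < 8.047 ≤ a1+…+a4=8.235 → R4 fires; S=9 E=5 Y=0
Draw 7: a1=0.000, a2=4.149, a3=0.000, a4=0.000, a0=4.149; τ=−ln(0.5471)/4.149=0.145 → t=0.475; u2·a0=0.2507·4.149=1.040; a1=0.000 < 1.040 ≤ a1+a2=4.149 → R2 fires; S=8 E=5 Y=1
Draw 8: a1=0.301, a2=3.688, a3=3.040, a4=1.005, a0=8.034; τ=−ln(0.7343)/8.034=0.038 → t=0.514; u2·a0=0.1557·8.034=1.251; a1=0.301 < 1.251 ≤ a1+a2=3.989 → R2 fires; S=7 E=5 Y=2
Draw 9: a1=0.602, a2=3.227, a3=5.320, a4=2.010, a0=11.159; τ=−ln(0.0257)/11.159=0.328 → t=0.842; u2·a0=0.1789·11.159=1.996; a1=0.602 < 1.996 ≤ a1+a2=3.829 → R2 fires; S=6 E=5 Y=3
Draw 10: a1=0.903, a2=2.766, a3=6.840, a4=3.015, a0=13.524; τ=−ln(0.3353)/13.524=0.081 → t=0.923; u2·a0=0.8838·13.524=11.953; a1+…+a3=10.509 < 11.953 ≤ a1+…+a4=13.524 → R4 fires; S=7 E=4 Y=2
Draw 11: a1=0.602, a2=3.227, a3=5.320, a4=1.608, a0=10.757; τ=−ln(0.6654)/10.757=0.038 → t=0.960 > T=0.95: stop.
Read off S at T=0.95: 7

S at T = 7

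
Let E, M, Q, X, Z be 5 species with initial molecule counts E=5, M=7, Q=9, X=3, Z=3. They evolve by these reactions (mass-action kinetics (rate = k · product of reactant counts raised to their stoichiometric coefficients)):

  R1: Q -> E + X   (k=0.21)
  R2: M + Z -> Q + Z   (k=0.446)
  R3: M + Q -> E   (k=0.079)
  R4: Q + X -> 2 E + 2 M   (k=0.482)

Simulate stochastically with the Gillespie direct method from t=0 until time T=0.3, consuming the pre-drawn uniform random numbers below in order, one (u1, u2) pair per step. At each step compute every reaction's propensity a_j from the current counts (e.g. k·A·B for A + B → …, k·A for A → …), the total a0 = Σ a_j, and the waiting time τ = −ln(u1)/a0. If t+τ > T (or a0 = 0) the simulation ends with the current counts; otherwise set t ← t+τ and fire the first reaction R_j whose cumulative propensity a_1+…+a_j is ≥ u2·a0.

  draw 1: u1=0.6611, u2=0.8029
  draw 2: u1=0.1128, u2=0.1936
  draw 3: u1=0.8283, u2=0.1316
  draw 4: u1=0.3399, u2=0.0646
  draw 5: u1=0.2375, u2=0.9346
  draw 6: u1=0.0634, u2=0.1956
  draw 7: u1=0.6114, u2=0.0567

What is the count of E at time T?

t=0.000: E=5 M=7 Q=9 X=3 Z=3
Draw 1: a1=1.890, a2=9.366, a3=4.977, a4=13.014, a0=29.247; τ=−ln(0.6611)/29.247=0.014 → t=0.014; u2·a0=0.8029·29.247=23.482; a1+…+a3=16.233 < 23.482 ≤ a1+…+a4=29.247 → R4 fires; E=7 M=9 Q=8 X=2 Z=3
Draw 2: a1=1.680, a2=12.042, a3=5.688, a4=7.712, a0=27.122; τ=−ln(0.1128)/27.122=0.080 → t=0.095; u2·a0=0.1936·27.122=5.251; a1=1.680 < 5.251 ≤ a1+a2=13.722 → R2 fires; E=7 M=8 Q=9 X=2 Z=3
Draw 3: a1=1.890, a2=10.704, a3=5.688, a4=8.676, a0=26.958; τ=−ln(0.8283)/26.958=0.007 → t=0.102; u2·a0=0.1316·26.958=3.548; a1=1.890 < 3.548 ≤ a1+a2=12.594 → R2 fires; E=7 M=7 Q=10 X=2 Z=3
Draw 4: a1=2.100, a2=9.366, a3=5.530, a4=9.640, a0=26.636; τ=−ln(0.3399)/26.636=0.041 → t=0.142; u2·a0=0.0646·26.636=1.721 ≤ a1=2.100 → R1 fires; E=8 M=7 Q=9 X=3 Z=3
Draw 5: a1=1.890, a2=9.366, a3=4.977, a4=13.014, a0=29.247; τ=−ln(0.2375)/29.247=0.049 → t=0.191; u2·a0=0.9346·29.247=27.334; a1+…+a3=16.233 < 27.334 ≤ a1+…+a4=29.247 → R4 fires; E=10 M=9 Q=8 X=2 Z=3
Draw 6: a1=1.680, a2=12.042, a3=5.688, a4=7.712, a0=27.122; τ=−ln(0.0634)/27.122=0.102 → t=0.293; u2·a0=0.1956·27.122=5.305; a1=1.680 < 5.305 ≤ a1+a2=13.722 → R2 fires; E=10 M=8 Q=9 X=2 Z=3
Draw 7: a1=1.890, a2=10.704, a3=5.688, a4=8.676, a0=26.958; τ=−ln(0.6114)/26.958=0.018 → t=0.311 > T=0.3: stop.
Read off E at T=0.3: 10

E at T = 10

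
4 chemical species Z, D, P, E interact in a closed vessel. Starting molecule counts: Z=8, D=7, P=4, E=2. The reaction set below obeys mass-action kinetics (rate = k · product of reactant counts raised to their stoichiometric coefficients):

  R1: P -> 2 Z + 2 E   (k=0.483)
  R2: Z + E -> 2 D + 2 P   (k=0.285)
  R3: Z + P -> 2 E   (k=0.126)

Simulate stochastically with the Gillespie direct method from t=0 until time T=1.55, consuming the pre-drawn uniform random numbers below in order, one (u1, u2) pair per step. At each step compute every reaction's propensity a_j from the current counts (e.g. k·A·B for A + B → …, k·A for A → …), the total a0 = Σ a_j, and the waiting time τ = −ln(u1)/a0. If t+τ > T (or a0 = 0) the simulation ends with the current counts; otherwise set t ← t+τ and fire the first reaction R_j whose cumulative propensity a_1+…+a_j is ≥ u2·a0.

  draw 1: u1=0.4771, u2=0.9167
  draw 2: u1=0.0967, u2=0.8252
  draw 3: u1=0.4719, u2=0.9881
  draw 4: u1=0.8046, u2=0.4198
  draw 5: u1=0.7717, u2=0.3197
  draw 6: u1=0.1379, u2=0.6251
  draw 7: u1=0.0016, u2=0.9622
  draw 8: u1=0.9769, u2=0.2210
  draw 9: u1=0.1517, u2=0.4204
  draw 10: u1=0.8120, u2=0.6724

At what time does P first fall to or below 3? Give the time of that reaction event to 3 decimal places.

t=0.000: Z=8 D=7 P=4 E=2
Draw 1: a1=1.932, a2=4.560, a3=4.032, a0=10.524; τ=−ln(0.4771)/10.524=0.070 → t=0.070; u2·a0=0.9167·10.524=9.647; a1+a2=6.492 < 9.647 ≤ a1+…+a3=10.524 → R3 fires; Z=7 D=7 P=3 E=4
Draw 2: a1=1.449, a2=7.980, a3=2.646, a0=12.075; τ=−ln(0.0967)/12.075=0.193 → t=0.264; u2·a0=0.8252·12.075=9.964; a1+a2=9.429 < 9.964 ≤ a1+…+a3=12.075 → R3 fires; Z=6 D=7 P=2 E=6
Draw 3: a1=0.966, a2=10.260, a3=1.512, a0=12.738; τ=−ln(0.4719)/12.738=0.059 → t=0.323; u2·a0=0.9881·12.738=12.586; a1+a2=11.226 < 12.586 ≤ a1+…+a3=12.738 → R3 fires; Z=5 D=7 P=1 E=8
Draw 4: a1=0.483, a2=11.400, a3=0.630, a0=12.513; τ=−ln(0.8046)/12.513=0.017 → t=0.340; u2·a0=0.4198·12.513=5.253; a1=0.483 < 5.253 ≤ a1+a2=11.883 → R2 fires; Z=4 D=9 P=3 E=7
Draw 5: a1=1.449, a2=7.980, a3=1.512, a0=10.941; τ=−ln(0.7717)/10.941=0.024 → t=0.364; u2·a0=0.3197·10.941=3.498; a1=1.449 < 3.498 ≤ a1+a2=9.429 → R2 fires; Z=3 D=11 P=5 E=6
Draw 6: a1=2.415, a2=5.130, a3=1.890, a0=9.435; τ=−ln(0.1379)/9.435=0.210 → t=0.574; u2·a0=0.6251·9.435=5.898; a1=2.415 < 5.898 ≤ a1+a2=7.545 → R2 fires; Z=2 D=13 P=7 E=5
Draw 7: a1=3.381, a2=2.850, a3=1.764, a0=7.995; τ=−ln(0.0016)/7.995=0.805 → t=1.379; u2·a0=0.9622·7.995=7.693; a1+a2=6.231 < 7.693 ≤ a1+…+a3=7.995 → R3 fires; Z=1 D=13 P=6 E=7
Draw 8: a1=2.898, a2=1.995, a3=0.756, a0=5.649; τ=−ln(0.9769)/5.649=0.004 → t=1.383; u2·a0=0.2210·5.649=1.248 ≤ a1=2.898 → R1 fires; Z=3 D=13 P=5 E=9
Draw 9: a1=2.415, a2=7.695, a3=1.890, a0=12.000; τ=−ln(0.1517)/12.000=0.157 → t=1.540; u2·a0=0.4204·12.000=5.045; a1=2.415 < 5.045 ≤ a1+a2=10.110 → R2 fires; Z=2 D=15 P=7 E=8
Draw 10: a1=3.381, a2=4.560, a3=1.764, a0=9.705; τ=−ln(0.8120)/9.705=0.021 → t=1.562 > T=1.55: stop.
P first becomes ≤ 3 when it reaches 3 at the event at t=0.070.

Threshold first reached at t = 0.070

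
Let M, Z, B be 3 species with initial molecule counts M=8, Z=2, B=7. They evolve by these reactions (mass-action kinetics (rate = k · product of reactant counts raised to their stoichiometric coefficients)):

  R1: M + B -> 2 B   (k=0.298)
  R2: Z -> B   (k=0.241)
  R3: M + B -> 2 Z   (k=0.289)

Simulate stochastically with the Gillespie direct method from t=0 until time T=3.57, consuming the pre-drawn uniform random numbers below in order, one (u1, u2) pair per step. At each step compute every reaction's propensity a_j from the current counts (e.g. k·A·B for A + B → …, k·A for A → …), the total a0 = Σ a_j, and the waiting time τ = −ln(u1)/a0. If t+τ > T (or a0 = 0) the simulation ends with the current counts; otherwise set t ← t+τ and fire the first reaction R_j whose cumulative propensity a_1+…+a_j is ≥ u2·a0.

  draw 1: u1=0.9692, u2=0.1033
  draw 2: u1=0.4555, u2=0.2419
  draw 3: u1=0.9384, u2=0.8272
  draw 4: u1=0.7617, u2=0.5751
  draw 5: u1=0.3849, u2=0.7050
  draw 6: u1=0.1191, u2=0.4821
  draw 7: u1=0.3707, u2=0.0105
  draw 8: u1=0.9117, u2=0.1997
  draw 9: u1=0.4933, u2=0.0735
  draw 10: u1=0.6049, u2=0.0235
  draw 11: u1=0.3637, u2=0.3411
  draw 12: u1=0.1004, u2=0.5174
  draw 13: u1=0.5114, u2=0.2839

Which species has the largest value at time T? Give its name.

t=0.000: M=8 Z=2 B=7
Draw 1: a1=16.688, a2=0.482, a3=16.184, a0=33.354; τ=−ln(0.9692)/33.354=0.001 → t=0.001; u2·a0=0.1033·33.354=3.445 ≤ a1=16.688 → R1 fires; M=7 Z=2 B=8
Draw 2: a1=16.688, a2=0.482, a3=16.184, a0=33.354; τ=−ln(0.4555)/33.354=0.024 → t=0.025; u2·a0=0.2419·33.354=8.068 ≤ a1=16.688 → R1 fires; M=6 Z=2 B=9
Draw 3: a1=16.092, a2=0.482, a3=15.606, a0=32.180; τ=−ln(0.9384)/32.180=0.002 → t=0.026; u2·a0=0.8272·32.180=26.619; a1+a2=16.574 < 26.619 ≤ a1+…+a3=32.180 → R3 fires; M=5 Z=4 B=8
Draw 4: a1=11.920, a2=0.964, a3=11.560, a0=24.444; τ=−ln(0.7617)/24.444=0.011 → t=0.038; u2·a0=0.5751·24.444=14.058; a1+a2=12.884 < 14.058 ≤ a1+…+a3=24.444 → R3 fires; M=4 Z=6 B=7
Draw 5: a1=8.344, a2=1.446, a3=8.092, a0=17.882; τ=−ln(0.3849)/17.882=0.053 → t=0.091; u2·a0=0.7050·17.882=12.607; a1+a2=9.790 < 12.607 ≤ a1+…+a3=17.882 → R3 fires; M=3 Z=8 B=6
Draw 6: a1=5.364, a2=1.928, a3=5.202, a0=12.494; τ=−ln(0.1191)/12.494=0.170 → t=0.261; u2·a0=0.4821·12.494=6.023; a1=5.364 < 6.023 ≤ a1+a2=7.292 → R2 fires; M=3 Z=7 B=7
Draw 7: a1=6.258, a2=1.687, a3=6.069, a0=14.014; τ=−ln(0.3707)/14.014=0.071 → t=0.332; u2·a0=0.0105·14.014=0.147 ≤ a1=6.258 → R1 fires; M=2 Z=7 B=8
Draw 8: a1=4.768, a2=1.687, a3=4.624, a0=11.079; τ=−ln(0.9117)/11.079=0.008 → t=0.340; u2·a0=0.1997·11.079=2.212 ≤ a1=4.768 → R1 fires; M=1 Z=7 B=9
Draw 9: a1=2.682, a2=1.687, a3=2.601, a0=6.970; τ=−ln(0.4933)/6.970=0.101 → t=0.442; u2·a0=0.0735·6.970=0.512 ≤ a1=2.682 → R1 fires; M=0 Z=7 B=10
Draw 10: a1=0.000, a2=1.687, a3=0.000, a0=1.687; τ=−ln(0.6049)/1.687=0.298 → t=0.740; u2·a0=0.0235·1.687=0.040; a1=0.000 < 0.040 ≤ a1+a2=1.687 → R2 fires; M=0 Z=6 B=11
Draw 11: a1=0.000, a2=1.446, a3=0.000, a0=1.446; τ=−ln(0.3637)/1.446=0.699 → t=1.439; u2·a0=0.3411·1.446=0.493; a1=0.000 < 0.493 ≤ a1+a2=1.446 → R2 fires; M=0 Z=5 B=12
Draw 12: a1=0.000, a2=1.205, a3=0.000, a0=1.205; τ=−ln(0.1004)/1.205=1.908 → t=3.347; u2·a0=0.5174·1.205=0.623; a1=0.000 < 0.623 ≤ a1+a2=1.205 → R2 fires; M=0 Z=4 B=13
Draw 13: a1=0.000, a2=0.964, a3=0.000, a0=0.964; τ=−ln(0.5114)/0.964=0.696 → t=4.042 > T=3.57: stop.
At T=3.57: M=0 Z=4 B=13; the largest is B.

Dominant species at T: B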